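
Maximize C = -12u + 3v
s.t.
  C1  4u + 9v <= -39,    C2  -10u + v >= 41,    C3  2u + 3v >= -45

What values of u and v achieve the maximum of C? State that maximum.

Feasible corners and C = -12u + 3v:
  (-204/47, -113/47) → C = 2109/47
  (-48, 17) → C = 627
  (-21/4, -23/2) → C = 57/2

The binding constraints are 4u + 9v = -39 and 2u + 3v = -45.
Solving simultaneously gives u = -48, v = 17.

u = -48, v = 17, maximum C = 627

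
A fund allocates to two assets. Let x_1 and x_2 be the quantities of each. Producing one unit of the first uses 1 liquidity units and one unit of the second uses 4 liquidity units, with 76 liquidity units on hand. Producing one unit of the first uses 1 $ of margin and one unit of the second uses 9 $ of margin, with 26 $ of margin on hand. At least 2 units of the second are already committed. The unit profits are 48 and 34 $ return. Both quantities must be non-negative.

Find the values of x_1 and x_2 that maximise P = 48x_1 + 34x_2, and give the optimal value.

Extreme points and P = 48x_1 + 34x_2:
  (0, 26/9) → P = 884/9
  (0, 2) → P = 68
  (8, 2) → P = 452

The optimum lies where x_1 + 9x_2 = 26 and x_2 = 2.
Solving simultaneously gives x_1 = 8, x_2 = 2.

x_1 = 8, x_2 = 2, maximum P = 452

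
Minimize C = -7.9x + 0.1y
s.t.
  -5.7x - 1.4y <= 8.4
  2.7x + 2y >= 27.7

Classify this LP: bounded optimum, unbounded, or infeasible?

From the feasible point (-2779/381, 6019/254), moving in the direction (2, -2.7) keeps every constraint satisfied while C decreases without bound.

unbounded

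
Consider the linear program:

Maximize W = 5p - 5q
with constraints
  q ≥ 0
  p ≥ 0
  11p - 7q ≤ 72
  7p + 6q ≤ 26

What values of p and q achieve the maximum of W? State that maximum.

Vertices and W = 5p - 5q:
  (0, 0) → W = 0
  (26/7, 0) → W = 130/7
  (0, 13/3) → W = -65/3

At the optimal vertex, q = 0 and 7p + 6q = 26.
Solving simultaneously gives p = 26/7, q = 0.

p = 26/7, q = 0, maximum W = 130/7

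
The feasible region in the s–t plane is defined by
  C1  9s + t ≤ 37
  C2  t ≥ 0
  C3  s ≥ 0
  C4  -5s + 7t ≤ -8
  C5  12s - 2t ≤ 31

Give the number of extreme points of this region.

3

Of the 10 pairwise boundary intersections, those satisfying every inequality are:
  (8/5, 0)
  (31/12, 0)
  (201/74, 59/74)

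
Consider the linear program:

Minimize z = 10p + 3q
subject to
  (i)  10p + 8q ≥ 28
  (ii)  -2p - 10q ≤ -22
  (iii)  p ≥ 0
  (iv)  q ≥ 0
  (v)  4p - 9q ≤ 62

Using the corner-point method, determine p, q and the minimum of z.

p = 0, q = 7/2, minimum z = 21/2

Corner points and z = 10p + 3q:
  (26/21, 41/21) → z = 383/21
  (0, 7/2) → z = 21/2
  (11, 0) → z = 110
  (31/2, 0) → z = 155
The feasible region is unbounded (it extends along (0, 1), (9, 4)), but z strictly increases along every unbounded feasible direction, so there is no improving ray and the minimum is attained at a vertex.

The optimum lies where 10p + 8q = 28 and p = 0.
Solving simultaneously gives p = 0, q = 7/2.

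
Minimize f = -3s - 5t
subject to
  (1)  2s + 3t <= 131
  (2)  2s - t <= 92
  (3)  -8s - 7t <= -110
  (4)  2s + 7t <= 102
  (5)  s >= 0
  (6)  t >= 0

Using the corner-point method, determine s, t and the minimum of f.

Extreme points and f = -3s - 5t:
  (373/8, 5/4) → f = -1169/8
  (46, 0) → f = -138
  (4/3, 298/21) → f = -1574/21
  (55/4, 0) → f = -165/4

At the optimal vertex, 2s - t = 92 and 2s + 7t = 102.
Solving simultaneously gives s = 373/8, t = 5/4.

s = 373/8, t = 5/4, minimum f = -1169/8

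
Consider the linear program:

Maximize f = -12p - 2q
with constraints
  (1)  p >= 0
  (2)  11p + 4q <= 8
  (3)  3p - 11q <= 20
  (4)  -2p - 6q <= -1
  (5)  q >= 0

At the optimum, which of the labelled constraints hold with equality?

(1) and (4)

Vertices and f = -12p - 2q:
  (0, 2) → f = -4
  (0, 1/6) → f = -1/3
  (8/11, 0) → f = -96/11
  (1/2, 0) → f = -6

The maximum is at (0, 1/6). Substituting into each constraint, equality holds for (1) and (4); the remaining constraints have slack.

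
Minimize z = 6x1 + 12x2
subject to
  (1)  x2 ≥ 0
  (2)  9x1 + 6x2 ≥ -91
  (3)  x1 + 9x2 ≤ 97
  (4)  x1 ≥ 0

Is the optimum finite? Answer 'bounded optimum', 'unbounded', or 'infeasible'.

Vertices and z = 6x1 + 12x2:
  (97, 0) → z = 582
  (0, 0) → z = 0
  (0, 97/9) → z = 388/3
The feasible region has finitely many vertices and no improving ray; the minimum is 0 at (0, 0).

bounded optimum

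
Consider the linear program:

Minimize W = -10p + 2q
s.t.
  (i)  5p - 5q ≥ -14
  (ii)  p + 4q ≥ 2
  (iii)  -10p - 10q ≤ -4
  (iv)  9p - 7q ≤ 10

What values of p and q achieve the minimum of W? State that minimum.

Extreme points and W = -10p + 2q:
  (-6/5, 8/5) → W = 76/5
  (74/5, 88/5) → W = -564/5
  (-2/15, 8/15) → W = 12/5
  (54/43, 8/43) → W = -524/43

At the optimal vertex, 5p - 5q = -14 and 9p - 7q = 10.
Solving simultaneously gives p = 74/5, q = 88/5.

p = 74/5, q = 88/5, minimum W = -564/5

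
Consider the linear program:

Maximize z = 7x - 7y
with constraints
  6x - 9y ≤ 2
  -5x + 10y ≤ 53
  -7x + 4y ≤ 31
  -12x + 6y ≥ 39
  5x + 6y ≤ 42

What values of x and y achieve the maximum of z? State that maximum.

x = -121/24, y = -43/12, maximum z = -245/24

The optimum lies where 6x - 9y = 2 and -12x + 6y = 39.
Solving simultaneously gives x = -121/24, y = -43/12.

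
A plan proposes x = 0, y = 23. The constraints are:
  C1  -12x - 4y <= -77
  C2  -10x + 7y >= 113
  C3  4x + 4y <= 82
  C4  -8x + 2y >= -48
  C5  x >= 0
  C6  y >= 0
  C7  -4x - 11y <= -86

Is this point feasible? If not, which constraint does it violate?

Constraint C3: 4x + 4y = 92, which is not ≤ 82. All other constraints are satisfied.

not feasible — violates C3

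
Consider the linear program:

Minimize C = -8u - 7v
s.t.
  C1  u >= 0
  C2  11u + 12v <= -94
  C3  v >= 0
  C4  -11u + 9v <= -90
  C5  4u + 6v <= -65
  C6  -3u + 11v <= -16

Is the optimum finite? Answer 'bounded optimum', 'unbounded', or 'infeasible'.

The boundaries u = 0 and 4u + 6v = -65 meet at (0, -65/6), but that point violates v ≥ 0. Every candidate vertex is excluded by some other constraint, so the feasible region is empty.

infeasible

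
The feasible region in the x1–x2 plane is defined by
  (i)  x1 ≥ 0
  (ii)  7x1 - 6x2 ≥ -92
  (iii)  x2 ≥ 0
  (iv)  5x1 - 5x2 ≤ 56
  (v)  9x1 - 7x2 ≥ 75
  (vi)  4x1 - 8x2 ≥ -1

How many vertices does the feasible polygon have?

4

Of the 15 pairwise boundary intersections, those satisfying every inequality are:
  (56/5, 0)
  (25/3, 0)
  (453/20, 229/20)
  (607/44, 309/44)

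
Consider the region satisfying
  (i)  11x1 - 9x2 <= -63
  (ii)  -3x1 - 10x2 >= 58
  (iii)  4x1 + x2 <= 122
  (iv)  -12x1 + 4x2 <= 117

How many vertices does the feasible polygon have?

3

Pairwise boundary intersections that survive every other constraint:
  (-1152/137, -449/137)
  (-801/64, -531/64)
  (-701/66, -115/44)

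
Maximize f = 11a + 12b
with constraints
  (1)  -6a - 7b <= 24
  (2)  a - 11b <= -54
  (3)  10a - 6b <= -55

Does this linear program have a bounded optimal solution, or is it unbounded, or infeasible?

unbounded

From the feasible point (-642/73, 300/73), moving in the direction (6, 10) keeps every constraint satisfied while f increases without bound.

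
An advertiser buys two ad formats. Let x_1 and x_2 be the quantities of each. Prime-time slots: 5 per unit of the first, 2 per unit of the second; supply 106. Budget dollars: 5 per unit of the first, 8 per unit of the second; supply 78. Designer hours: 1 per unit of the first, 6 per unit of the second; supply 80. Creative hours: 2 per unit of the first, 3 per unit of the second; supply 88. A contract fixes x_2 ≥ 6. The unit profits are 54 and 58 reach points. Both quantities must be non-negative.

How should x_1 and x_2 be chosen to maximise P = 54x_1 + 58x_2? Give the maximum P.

x_1 = 6, x_2 = 6, maximum P = 672

Feasible corners and P = 54x_1 + 58x_2:
  (0, 39/4) → P = 1131/2
  (0, 6) → P = 348
  (6, 6) → P = 672

At the optimal vertex, 5x_1 + 8x_2 = 78 and x_2 = 6.
Solving simultaneously gives x_1 = 6, x_2 = 6.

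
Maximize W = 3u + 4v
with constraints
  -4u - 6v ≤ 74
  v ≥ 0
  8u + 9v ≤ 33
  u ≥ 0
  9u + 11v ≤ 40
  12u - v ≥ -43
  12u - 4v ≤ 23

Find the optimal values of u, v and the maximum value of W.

u = 0, v = 40/11, maximum W = 160/11

Corner points and W = 3u + 4v:
  (0, 0) → W = 0
  (23/12, 0) → W = 23/4
  (3/7, 23/7) → W = 101/7
  (339/140, 53/35) → W = 373/28
  (0, 40/11) → W = 160/11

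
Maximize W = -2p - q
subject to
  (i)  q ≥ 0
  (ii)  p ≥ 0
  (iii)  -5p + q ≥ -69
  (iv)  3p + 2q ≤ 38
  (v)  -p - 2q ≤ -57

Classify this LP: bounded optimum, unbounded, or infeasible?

infeasible

The boundaries q = 0 and p = 0 meet at (0, 0), but that point violates -p - 2q ≤ -57. Every candidate vertex is excluded by some other constraint, so the feasible region is empty.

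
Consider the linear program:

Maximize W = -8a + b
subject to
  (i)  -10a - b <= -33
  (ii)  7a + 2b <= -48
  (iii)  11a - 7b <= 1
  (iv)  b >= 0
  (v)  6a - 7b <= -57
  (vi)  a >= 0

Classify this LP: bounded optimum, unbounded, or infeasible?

infeasible

The boundaries -10a - b = -33 and 6a - 7b = -57 meet at (87/38, 192/19), but that point violates 7a + 2b ≤ -48. Every candidate vertex is excluded by some other constraint, so the feasible region is empty.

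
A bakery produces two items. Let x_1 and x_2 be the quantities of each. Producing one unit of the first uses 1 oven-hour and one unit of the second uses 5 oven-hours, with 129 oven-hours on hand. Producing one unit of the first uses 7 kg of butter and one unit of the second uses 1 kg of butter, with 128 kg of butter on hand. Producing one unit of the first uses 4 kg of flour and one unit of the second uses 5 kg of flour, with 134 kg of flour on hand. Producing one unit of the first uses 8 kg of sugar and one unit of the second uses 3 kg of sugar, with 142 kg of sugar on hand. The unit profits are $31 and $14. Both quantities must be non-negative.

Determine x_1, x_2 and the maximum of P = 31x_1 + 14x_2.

x_1 = 11, x_2 = 18, maximum P = 593

Extreme points and P = 31x_1 + 14x_2:
  (0, 0) → P = 0
  (0, 129/5) → P = 1806/5
  (71/4, 0) → P = 2201/4
  (5/3, 382/15) → P = 2041/5
  (11, 18) → P = 593

At the optimal vertex, 4x_1 + 5x_2 = 134 and 8x_1 + 3x_2 = 142.
Solving simultaneously gives x_1 = 11, x_2 = 18.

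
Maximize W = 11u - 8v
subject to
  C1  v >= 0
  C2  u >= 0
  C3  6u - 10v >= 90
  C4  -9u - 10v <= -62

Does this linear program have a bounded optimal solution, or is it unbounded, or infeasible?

unbounded

From the feasible point (15, 0), moving in the direction (10, 6) keeps every constraint satisfied while W increases without bound.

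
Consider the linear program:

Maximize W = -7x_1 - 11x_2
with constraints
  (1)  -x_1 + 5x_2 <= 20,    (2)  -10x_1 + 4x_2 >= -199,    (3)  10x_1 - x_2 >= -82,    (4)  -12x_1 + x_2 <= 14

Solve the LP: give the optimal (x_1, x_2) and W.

x_1 = -255/38, x_2 = -1264/19, maximum W = 29593/38

Corner points and W = -7x_1 - 11x_2:
  (1075/46, 399/46) → W = -259
  (-50/59, 226/59) → W = -2136/59
  (-255/38, -1264/19) → W = 29593/38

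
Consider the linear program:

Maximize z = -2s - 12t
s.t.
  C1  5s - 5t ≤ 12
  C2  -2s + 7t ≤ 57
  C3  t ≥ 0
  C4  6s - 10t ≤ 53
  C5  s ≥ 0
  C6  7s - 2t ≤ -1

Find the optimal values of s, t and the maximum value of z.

Vertices and z = -2s - 12t:
  (0, 57/7) → z = -684/7
  (107/45, 397/45) → z = -4978/45
  (0, 1/2) → z = -6

s = 0, t = 1/2, maximum z = -6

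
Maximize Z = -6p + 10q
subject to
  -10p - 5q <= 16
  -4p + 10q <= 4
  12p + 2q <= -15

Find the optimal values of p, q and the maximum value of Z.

p = -3/2, q = -1/5, maximum Z = 7

Feasible corners and Z = -6p + 10q:
  (-3/2, -1/5) → Z = 7
  (-43/40, -21/20) → Z = -81/20
  (-79/64, -3/32) → Z = 207/32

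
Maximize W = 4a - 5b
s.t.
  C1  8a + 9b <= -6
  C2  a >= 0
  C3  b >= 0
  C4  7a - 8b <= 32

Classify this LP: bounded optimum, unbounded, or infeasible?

The boundaries 8a + 9b = -6 and a = 0 meet at (0, -2/3), but that point violates b ≥ 0. Every candidate vertex is excluded by some other constraint, so the feasible region is empty.

infeasible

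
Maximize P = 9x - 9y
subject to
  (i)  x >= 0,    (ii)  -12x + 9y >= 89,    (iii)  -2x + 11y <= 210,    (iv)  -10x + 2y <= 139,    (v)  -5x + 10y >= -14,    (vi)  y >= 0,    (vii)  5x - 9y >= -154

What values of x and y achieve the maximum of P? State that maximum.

x = 0, y = 89/9, maximum P = -89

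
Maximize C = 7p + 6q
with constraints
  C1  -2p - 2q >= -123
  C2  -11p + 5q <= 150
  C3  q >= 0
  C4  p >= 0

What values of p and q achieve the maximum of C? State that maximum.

p = 123/2, q = 0, maximum C = 861/2

Feasible corners and C = 7p + 6q:
  (315/32, 1653/32) → C = 12123/32
  (123/2, 0) → C = 861/2
  (0, 30) → C = 180
  (0, 0) → C = 0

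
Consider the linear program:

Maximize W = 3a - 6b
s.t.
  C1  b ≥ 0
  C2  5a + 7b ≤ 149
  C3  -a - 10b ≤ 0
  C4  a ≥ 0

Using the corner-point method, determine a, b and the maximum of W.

a = 149/5, b = 0, maximum W = 447/5

Feasible corners and W = 3a - 6b:
  (149/5, 0) → W = 447/5
  (0, 0) → W = 0
  (0, 149/7) → W = -894/7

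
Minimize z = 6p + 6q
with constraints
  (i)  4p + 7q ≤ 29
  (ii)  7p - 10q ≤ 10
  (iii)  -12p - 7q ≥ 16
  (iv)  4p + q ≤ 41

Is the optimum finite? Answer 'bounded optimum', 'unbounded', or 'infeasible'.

unbounded

From the feasible point (-45/8, 103/14), moving in the direction (-7, 4) keeps every constraint satisfied while z decreases without bound.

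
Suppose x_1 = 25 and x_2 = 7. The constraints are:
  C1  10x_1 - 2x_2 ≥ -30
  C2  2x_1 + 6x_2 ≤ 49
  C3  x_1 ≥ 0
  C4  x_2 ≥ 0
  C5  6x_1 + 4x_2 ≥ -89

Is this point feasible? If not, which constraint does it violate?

not feasible — violates C2

Constraint C2: 2x_1 + 6x_2 = 92, which is not ≤ 49. All other constraints are satisfied.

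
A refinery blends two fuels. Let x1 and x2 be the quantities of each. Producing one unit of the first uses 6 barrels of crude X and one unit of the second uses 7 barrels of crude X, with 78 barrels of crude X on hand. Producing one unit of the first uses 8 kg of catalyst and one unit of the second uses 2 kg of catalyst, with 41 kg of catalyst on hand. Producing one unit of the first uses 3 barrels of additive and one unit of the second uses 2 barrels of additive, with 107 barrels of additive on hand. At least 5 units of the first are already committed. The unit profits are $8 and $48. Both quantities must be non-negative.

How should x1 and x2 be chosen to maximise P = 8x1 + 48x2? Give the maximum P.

Vertices and P = 8x1 + 48x2:
  (41/8, 0) → P = 41
  (5, 0) → P = 40
  (5, 1/2) → P = 64

The binding constraints are 8x1 + 2x2 = 41 and x1 = 5.
Solving simultaneously gives x1 = 5, x2 = 1/2.

x1 = 5, x2 = 1/2, maximum P = 64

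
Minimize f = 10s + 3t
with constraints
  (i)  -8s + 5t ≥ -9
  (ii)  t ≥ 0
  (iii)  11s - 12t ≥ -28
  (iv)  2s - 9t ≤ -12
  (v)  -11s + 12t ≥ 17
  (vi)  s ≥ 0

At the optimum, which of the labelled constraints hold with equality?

Corner points and f = 10s + 3t:
  (248/41, 323/41) → f = 3449/41
  (193/41, 235/41) → f = 2635/41
  (0, 7/3) → f = 7
  (0, 17/12) → f = 17/4

The minimum is at (0, 17/12). Substituting into each constraint, equality holds for (v) and (vi); the remaining constraints have slack.

(v) and (vi)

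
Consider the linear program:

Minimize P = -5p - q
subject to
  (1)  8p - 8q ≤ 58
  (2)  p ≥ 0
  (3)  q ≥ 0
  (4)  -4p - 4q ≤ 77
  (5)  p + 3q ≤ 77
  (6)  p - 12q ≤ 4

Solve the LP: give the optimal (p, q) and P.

Corner points and P = -5p - q:
  (395/16, 279/16) → P = -1127/8
  (83/11, 13/44) → P = -1673/44
  (0, 0) → P = 0
  (0, 77/3) → P = -77/3
  (4, 0) → P = -20

At the optimal vertex, 8p - 8q = 58 and p + 3q = 77.
Solving simultaneously gives p = 395/16, q = 279/16.

p = 395/16, q = 279/16, minimum P = -1127/8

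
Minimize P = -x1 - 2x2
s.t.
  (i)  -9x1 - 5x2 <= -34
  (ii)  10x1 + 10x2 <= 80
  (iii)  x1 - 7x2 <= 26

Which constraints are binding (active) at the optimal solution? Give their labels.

(i) and (ii)

Vertices and P = -x1 - 2x2:
  (-3/2, 19/2) → P = -35/2
  (92/17, -50/17) → P = 8/17
  (41/4, -9/4) → P = -23/4

The minimum is at (-3/2, 19/2). Substituting into each constraint, equality holds for (i) and (ii); the remaining constraints have slack.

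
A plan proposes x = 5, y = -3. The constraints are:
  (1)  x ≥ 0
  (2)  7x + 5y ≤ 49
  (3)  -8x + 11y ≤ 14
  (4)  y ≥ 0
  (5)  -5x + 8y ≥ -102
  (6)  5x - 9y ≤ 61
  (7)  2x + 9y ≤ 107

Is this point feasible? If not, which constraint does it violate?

not feasible — violates (4)

Constraint (4): y = -3, which is not ≥ 0. All other constraints are satisfied.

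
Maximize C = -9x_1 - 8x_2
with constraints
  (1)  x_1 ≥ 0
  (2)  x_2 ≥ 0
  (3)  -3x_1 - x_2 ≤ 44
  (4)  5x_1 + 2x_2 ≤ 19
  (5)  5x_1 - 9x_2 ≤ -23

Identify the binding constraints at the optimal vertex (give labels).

Vertices and C = -9x_1 - 8x_2:
  (0, 19/2) → C = -76
  (0, 23/9) → C = -184/9
  (25/11, 42/11) → C = -51

The maximum is at (0, 23/9). Substituting into each constraint, equality holds for (1) and (5); the remaining constraints have slack.

(1) and (5)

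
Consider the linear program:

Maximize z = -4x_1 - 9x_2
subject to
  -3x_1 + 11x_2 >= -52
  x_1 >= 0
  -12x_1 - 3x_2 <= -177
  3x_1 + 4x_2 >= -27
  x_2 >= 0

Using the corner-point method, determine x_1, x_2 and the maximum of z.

x_1 = 59/4, x_2 = 0, maximum z = -59

Vertices and z = -4x_1 - 9x_2:
  (52/3, 0) → z = -208/3
  (0, 59) → z = -531
  (59/4, 0) → z = -59
The feasible region is unbounded (it extends along (0, 1), (11, 3)), but z strictly decreases along every unbounded feasible direction, so there is no improving ray and the maximum is attained at a vertex.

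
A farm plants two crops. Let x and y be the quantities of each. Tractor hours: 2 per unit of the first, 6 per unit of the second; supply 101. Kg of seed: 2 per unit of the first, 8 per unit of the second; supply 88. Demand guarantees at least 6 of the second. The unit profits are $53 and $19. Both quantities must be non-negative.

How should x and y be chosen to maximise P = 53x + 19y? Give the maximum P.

Corner points and P = 53x + 19y:
  (0, 11) → P = 209
  (0, 6) → P = 114
  (20, 6) → P = 1174

x = 20, y = 6, maximum P = 1174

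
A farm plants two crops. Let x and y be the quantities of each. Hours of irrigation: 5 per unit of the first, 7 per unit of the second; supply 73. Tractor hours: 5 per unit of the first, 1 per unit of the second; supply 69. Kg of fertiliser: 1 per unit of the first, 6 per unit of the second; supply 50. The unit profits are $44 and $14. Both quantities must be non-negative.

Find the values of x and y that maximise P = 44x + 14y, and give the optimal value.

x = 41/3, y = 2/3, maximum P = 1832/3

Vertices and P = 44x + 14y:
  (0, 0) → P = 0
  (0, 25/3) → P = 350/3
  (69/5, 0) → P = 3036/5
  (41/3, 2/3) → P = 1832/3
  (88/23, 177/23) → P = 6350/23

At the optimal vertex, 5x + 7y = 73 and 5x + y = 69.
Solving simultaneously gives x = 41/3, y = 2/3.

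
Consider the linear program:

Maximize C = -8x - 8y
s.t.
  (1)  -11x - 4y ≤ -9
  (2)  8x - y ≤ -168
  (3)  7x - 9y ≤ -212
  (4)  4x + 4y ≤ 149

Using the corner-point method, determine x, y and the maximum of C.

Vertices and C = -8x - 8y:
  (-663/43, 1920/43) → C = -10056/43
  (-20, 229/4) → C = -298
  (-523/36, 466/9) → C = -298

x = -663/43, y = 1920/43, maximum C = -10056/43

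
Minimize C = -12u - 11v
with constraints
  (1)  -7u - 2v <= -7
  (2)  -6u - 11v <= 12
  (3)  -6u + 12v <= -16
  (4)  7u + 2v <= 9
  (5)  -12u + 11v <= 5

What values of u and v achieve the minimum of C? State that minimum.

Feasible corners and C = -12u - 11v:
  (101/65, -126/65) → C = 174/65
  (29/24, -35/48) → C = -311/48
  (123/65, -138/65) → C = 42/65
  (35/24, -29/48) → C = -521/48

At the optimal vertex, -6u + 12v = -16 and 7u + 2v = 9.
Solving simultaneously gives u = 35/24, v = -29/48.

u = 35/24, v = -29/48, minimum C = -521/48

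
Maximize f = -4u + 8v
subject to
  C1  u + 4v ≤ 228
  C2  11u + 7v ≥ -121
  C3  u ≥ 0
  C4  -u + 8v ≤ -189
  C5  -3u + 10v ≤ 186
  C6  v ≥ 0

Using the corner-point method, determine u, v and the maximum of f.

u = 189, v = 0, maximum f = -756

Vertices and f = -4u + 8v:
  (215, 13/4) → f = -834
  (228, 0) → f = -912
  (189, 0) → f = -756

The optimum lies where -u + 8v = -189 and v = 0.
Solving simultaneously gives u = 189, v = 0.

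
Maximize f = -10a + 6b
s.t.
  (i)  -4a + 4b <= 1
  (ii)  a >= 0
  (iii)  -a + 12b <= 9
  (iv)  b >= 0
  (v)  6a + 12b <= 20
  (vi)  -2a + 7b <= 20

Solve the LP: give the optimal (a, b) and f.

a = 0, b = 1/4, maximum f = 3/2

Corner points and f = -10a + 6b:
  (0, 1/4) → f = 3/2
  (6/11, 35/44) → f = -15/22
  (0, 0) → f = 0
  (11/7, 37/42) → f = -73/7
  (10/3, 0) → f = -100/3

At the optimal vertex, -4a + 4b = 1 and a = 0.
Solving simultaneously gives a = 0, b = 1/4.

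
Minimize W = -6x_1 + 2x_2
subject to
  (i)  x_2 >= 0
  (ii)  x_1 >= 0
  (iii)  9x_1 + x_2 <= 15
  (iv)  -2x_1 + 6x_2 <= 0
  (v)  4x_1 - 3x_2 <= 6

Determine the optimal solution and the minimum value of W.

Feasible corners and W = -6x_1 + 2x_2:
  (0, 0) → W = 0
  (3/2, 0) → W = -9
  (45/28, 15/28) → W = -60/7
  (51/31, 6/31) → W = -294/31

x_1 = 51/31, x_2 = 6/31, minimum W = -294/31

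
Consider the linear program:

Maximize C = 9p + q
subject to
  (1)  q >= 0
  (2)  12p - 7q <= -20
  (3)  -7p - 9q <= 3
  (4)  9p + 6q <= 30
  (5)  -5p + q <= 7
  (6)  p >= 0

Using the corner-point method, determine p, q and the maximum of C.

Vertices and C = 9p + q:
  (2/3, 4) → C = 10
  (0, 20/7) → C = 20/7
  (0, 5) → C = 5

p = 2/3, q = 4, maximum C = 10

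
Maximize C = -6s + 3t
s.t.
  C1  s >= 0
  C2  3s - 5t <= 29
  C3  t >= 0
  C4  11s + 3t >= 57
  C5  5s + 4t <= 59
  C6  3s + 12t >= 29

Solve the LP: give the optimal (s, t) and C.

At the optimal vertex, 11s + 3t = 57 and 5s + 4t = 59.
Solving simultaneously gives s = 51/29, t = 364/29.

s = 51/29, t = 364/29, maximum C = 786/29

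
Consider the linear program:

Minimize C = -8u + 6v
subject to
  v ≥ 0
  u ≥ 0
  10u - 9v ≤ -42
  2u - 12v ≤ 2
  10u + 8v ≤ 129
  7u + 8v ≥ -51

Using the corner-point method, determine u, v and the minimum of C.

u = 165/34, v = 171/17, minimum C = 366/17

Feasible corners and C = -8u + 6v:
  (0, 14/3) → C = 28
  (0, 129/8) → C = 387/4
  (165/34, 171/17) → C = 366/17

At the optimal vertex, 10u - 9v = -42 and 10u + 8v = 129.
Solving simultaneously gives u = 165/34, v = 171/17.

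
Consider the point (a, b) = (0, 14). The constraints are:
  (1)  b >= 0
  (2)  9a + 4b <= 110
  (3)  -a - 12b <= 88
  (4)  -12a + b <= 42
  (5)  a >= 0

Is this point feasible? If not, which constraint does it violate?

feasible

(1): 14 ≥ 0 ✓
(2): 56 ≤ 110 ✓
(3): -168 ≤ 88 ✓
(4): 14 ≤ 42 ✓
(5): 0 ≥ 0 ✓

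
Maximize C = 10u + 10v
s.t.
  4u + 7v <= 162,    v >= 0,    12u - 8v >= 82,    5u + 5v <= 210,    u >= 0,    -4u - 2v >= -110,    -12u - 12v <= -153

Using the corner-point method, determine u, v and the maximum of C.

u = 223/10, v = 52/5, maximum C = 327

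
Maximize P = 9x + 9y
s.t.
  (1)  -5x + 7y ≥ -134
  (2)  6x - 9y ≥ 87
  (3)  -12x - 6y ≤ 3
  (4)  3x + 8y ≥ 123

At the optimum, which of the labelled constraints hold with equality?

Extreme points and P = 9x + 9y:
  (199, 123) → P = 2898
  (1933/61, 213/61) → P = 19314/61
  (601/25, 159/25) → P = 1368/5

The maximum is at (199, 123). Substituting into each constraint, equality holds for (1) and (2); the remaining constraints have slack.

(1) and (2)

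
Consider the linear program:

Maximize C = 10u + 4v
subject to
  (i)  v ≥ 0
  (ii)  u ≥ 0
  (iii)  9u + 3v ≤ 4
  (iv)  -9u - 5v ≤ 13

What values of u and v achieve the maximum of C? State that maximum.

Feasible corners and C = 10u + 4v:
  (0, 0) → C = 0
  (4/9, 0) → C = 40/9
  (0, 4/3) → C = 16/3

u = 0, v = 4/3, maximum C = 16/3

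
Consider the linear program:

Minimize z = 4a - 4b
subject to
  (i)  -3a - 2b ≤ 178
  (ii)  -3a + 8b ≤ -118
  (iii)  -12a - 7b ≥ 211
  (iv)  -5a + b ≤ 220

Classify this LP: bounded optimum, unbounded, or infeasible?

Vertices and z = 4a - 4b:
  (-198/5, -148/5) → z = -40
  (824/3, -501) → z = 9308/3
  (-862/117, -683/39) → z = 4748/117
The feasible region has finitely many vertices and no improving ray; the minimum is -40 at (-198/5, -148/5).

bounded optimum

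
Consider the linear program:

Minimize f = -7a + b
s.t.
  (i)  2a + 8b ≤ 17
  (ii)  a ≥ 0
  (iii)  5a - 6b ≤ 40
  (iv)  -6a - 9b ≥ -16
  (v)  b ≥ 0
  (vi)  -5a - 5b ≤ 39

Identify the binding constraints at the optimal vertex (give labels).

Feasible corners and f = -7a + b:
  (0, 16/9) → f = 16/9
  (0, 0) → f = 0
  (8/3, 0) → f = -56/3

The minimum is at (8/3, 0). Substituting into each constraint, equality holds for (iv) and (v); the remaining constraints have slack.

(iv) and (v)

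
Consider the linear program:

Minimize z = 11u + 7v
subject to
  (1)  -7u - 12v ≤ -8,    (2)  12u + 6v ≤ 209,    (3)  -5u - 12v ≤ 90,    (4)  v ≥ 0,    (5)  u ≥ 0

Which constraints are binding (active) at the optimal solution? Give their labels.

Extreme points and z = 11u + 7v:
  (8/7, 0) → z = 88/7
  (0, 2/3) → z = 14/3
  (209/12, 0) → z = 2299/12
  (0, 209/6) → z = 1463/6

The minimum is at (0, 2/3). Substituting into each constraint, equality holds for (1) and (5); the remaining constraints have slack.

(1) and (5)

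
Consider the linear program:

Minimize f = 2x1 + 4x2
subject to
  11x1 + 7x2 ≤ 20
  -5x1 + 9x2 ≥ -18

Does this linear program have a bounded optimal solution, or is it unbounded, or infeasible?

unbounded

From the feasible point (153/67, -49/67), moving in the direction (-9, -5) keeps every constraint satisfied while f decreases without bound.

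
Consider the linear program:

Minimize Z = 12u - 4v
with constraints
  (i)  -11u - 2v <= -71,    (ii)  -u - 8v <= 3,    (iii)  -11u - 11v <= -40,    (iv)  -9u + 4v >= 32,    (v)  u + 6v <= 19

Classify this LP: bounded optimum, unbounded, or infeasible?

The boundaries -11u - 2v = -71 and -u - 8v = 3 meet at (287/43, -52/43), but that point violates -9u + 4v ≥ 32. Every candidate vertex is excluded by some other constraint, so the feasible region is empty.

infeasible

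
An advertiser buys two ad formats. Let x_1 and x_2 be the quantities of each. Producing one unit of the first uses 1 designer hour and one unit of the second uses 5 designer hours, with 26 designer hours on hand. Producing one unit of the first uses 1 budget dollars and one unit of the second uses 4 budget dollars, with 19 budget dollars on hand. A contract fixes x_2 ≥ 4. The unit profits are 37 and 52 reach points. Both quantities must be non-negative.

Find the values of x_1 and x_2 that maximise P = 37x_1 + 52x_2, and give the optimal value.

x_1 = 3, x_2 = 4, maximum P = 319

Feasible corners and P = 37x_1 + 52x_2:
  (0, 19/4) → P = 247
  (0, 4) → P = 208
  (3, 4) → P = 319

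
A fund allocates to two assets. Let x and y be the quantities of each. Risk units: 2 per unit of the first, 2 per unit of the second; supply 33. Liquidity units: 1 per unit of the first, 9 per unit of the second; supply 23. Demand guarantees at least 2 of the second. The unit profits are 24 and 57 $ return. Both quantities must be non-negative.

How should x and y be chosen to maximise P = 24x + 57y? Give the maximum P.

Corner points and P = 24x + 57y:
  (0, 23/9) → P = 437/3
  (0, 2) → P = 114
  (5, 2) → P = 234

At the optimal vertex, x + 9y = 23 and y = 2.
Solving simultaneously gives x = 5, y = 2.

x = 5, y = 2, maximum P = 234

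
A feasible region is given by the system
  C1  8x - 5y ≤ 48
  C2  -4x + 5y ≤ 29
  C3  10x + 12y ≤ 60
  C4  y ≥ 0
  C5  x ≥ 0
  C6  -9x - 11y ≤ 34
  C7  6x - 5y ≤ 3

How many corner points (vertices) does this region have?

4

Intersecting each pair of boundary lines and keeping only the points that satisfy every inequality leaves:
  (0, 5)
  (168/61, 165/61)
  (0, 0)
  (1/2, 0)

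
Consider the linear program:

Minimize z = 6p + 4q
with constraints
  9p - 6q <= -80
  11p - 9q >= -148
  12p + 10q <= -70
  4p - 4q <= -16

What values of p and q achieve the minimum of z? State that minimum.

Vertices and z = 6p + 4q:
  (-610/81, 55/27) → z = -1000/27
  (-56/3, -44/3) → z = -512/3
  (-1055/109, 503/109) → z = -4318/109
  (-56, -52) → z = -544

The binding constraints are 11p - 9q = -148 and 4p - 4q = -16.
Solving simultaneously gives p = -56, q = -52.

p = -56, q = -52, minimum z = -544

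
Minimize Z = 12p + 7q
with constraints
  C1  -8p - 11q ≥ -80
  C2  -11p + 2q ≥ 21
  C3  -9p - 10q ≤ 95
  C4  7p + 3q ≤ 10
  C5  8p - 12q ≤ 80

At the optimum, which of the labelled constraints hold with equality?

Extreme points and Z = 12p + 7q:
  (-1845/19, 1480/19) → Z = -620
  (-130/53, 480/53) → Z = 1800/53
  (-25/8, -107/16) → Z = -1349/16
  (-43/47, 257/47) → Z = 1283/47

The minimum is at (-1845/19, 1480/19). Substituting into each constraint, equality holds for C1 and C3; the remaining constraints have slack.

C1 and C3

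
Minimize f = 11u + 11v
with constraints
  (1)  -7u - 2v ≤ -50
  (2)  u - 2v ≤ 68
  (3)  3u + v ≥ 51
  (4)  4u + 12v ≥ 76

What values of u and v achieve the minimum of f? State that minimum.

u = 67/4, v = 3/4, minimum f = 385/2

Extreme points and f = 11u + 11v:
  (-52, 207) → f = 1705
  (242/5, -49/5) → f = 2123/5
  (67/4, 3/4) → f = 385/2
The feasible region is unbounded (it extends along (2, 1), (-2, 7)), but f strictly increases along every unbounded feasible direction, so there is no improving ray and the minimum is attained at a vertex.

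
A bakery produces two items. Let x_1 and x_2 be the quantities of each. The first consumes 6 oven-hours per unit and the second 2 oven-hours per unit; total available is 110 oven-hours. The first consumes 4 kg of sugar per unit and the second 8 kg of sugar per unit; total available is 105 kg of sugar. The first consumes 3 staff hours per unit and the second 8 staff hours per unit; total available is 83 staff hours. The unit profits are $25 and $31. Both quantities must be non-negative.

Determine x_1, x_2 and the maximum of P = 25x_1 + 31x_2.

Extreme points and P = 25x_1 + 31x_2:
  (0, 0) → P = 0
  (0, 83/8) → P = 2573/8
  (55/3, 0) → P = 1375/3
  (17, 4) → P = 549

x_1 = 17, x_2 = 4, maximum P = 549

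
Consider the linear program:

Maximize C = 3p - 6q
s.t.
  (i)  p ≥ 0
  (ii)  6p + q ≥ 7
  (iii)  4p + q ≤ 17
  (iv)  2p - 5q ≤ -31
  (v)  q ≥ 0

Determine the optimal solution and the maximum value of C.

p = 27/11, q = 79/11, maximum C = -393/11

Vertices and C = 3p - 6q:
  (0, 7) → C = -42
  (0, 17) → C = -102
  (1/8, 25/4) → C = -297/8
  (27/11, 79/11) → C = -393/11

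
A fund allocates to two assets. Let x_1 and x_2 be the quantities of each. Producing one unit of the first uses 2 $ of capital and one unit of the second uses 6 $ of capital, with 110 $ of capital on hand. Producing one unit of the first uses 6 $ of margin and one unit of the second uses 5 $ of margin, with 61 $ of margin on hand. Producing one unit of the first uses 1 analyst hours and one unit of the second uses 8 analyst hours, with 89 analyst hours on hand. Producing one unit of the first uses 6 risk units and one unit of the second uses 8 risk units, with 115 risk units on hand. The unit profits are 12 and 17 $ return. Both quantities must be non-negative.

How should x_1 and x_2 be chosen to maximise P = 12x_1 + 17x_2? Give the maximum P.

x_1 = 1, x_2 = 11, maximum P = 199

Vertices and P = 12x_1 + 17x_2:
  (0, 0) → P = 0
  (0, 89/8) → P = 1513/8
  (61/6, 0) → P = 122
  (1, 11) → P = 199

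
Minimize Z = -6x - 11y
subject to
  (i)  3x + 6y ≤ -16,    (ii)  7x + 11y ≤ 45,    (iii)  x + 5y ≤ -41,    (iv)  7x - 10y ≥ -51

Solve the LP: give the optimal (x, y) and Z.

x = 446/9, y = -247/9, minimum Z = 41/9

The feasible region is unbounded (it extends along (11, -7), (-10, -7)), but Z strictly increases along every unbounded feasible direction, so there is no improving ray and the minimum is attained at a vertex.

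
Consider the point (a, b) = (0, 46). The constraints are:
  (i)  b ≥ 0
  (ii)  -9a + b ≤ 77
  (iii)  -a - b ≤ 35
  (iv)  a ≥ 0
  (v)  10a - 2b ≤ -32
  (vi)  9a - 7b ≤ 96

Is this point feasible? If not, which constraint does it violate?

feasible

(i): 46 ≥ 0 ✓
(ii): 46 ≤ 77 ✓
(iii): -46 ≤ 35 ✓
(iv): 0 ≥ 0 ✓
(v): -92 ≤ -32 ✓
(vi): -322 ≤ 96 ✓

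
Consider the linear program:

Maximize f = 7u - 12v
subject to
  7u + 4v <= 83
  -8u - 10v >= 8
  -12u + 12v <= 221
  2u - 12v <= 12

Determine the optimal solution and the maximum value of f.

u = 6/29, v = -28/29, maximum f = 378/29

Vertices and f = 7u - 12v:
  (-1153/108, 209/27) → f = -18103/108
  (6/29, -28/29) → f = 378/29
  (-233/10, -293/60) → f = -209/2

At the optimal vertex, -8u - 10v = 8 and 2u - 12v = 12.
Solving simultaneously gives u = 6/29, v = -28/29.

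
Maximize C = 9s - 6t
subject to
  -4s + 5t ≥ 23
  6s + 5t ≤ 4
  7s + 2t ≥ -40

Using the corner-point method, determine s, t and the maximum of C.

s = -19/10, t = 77/25, maximum C = -1779/50

Vertices and C = 9s - 6t:
  (-19/10, 77/25) → C = -1779/50
  (-246/43, 1/43) → C = -2220/43
  (-208/23, 268/23) → C = -3480/23

At the optimal vertex, -4s + 5t = 23 and 6s + 5t = 4.
Solving simultaneously gives s = -19/10, t = 77/25.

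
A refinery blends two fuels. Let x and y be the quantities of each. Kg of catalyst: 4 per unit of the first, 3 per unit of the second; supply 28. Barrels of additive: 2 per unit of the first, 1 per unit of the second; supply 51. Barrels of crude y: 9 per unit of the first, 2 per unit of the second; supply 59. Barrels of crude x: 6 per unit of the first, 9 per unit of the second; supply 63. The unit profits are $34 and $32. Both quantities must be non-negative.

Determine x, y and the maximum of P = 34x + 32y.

Vertices and P = 34x + 32y:
  (0, 0) → P = 0
  (0, 7) → P = 224
  (59/9, 0) → P = 2006/9
  (121/19, 16/19) → P = 4626/19
  (7/2, 14/3) → P = 805/3

The optimum lies where 4x + 3y = 28 and 6x + 9y = 63.
Solving simultaneously gives x = 7/2, y = 14/3.

x = 7/2, y = 14/3, maximum P = 805/3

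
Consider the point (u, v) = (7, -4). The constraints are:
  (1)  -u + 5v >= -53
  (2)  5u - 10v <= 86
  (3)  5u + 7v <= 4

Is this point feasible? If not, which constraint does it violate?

not feasible — violates (3)

Constraint (3): 5u + 7v = 7, which is not ≤ 4. All other constraints are satisfied.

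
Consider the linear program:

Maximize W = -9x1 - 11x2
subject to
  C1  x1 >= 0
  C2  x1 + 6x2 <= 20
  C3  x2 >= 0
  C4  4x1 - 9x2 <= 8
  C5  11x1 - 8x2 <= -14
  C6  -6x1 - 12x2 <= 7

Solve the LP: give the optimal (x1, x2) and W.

Corner points and W = -9x1 - 11x2:
  (0, 10/3) → W = -110/3
  (0, 7/4) → W = -77/4
  (38/37, 117/37) → W = -1629/37

x1 = 0, x2 = 7/4, maximum W = -77/4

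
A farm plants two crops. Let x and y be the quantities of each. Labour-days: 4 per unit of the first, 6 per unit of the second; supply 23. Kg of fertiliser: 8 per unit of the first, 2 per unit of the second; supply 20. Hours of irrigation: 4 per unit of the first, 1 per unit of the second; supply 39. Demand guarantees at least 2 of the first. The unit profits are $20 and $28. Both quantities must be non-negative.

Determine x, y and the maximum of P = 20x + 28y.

Corner points and P = 20x + 28y:
  (5/2, 0) → P = 50
  (2, 0) → P = 40
  (2, 2) → P = 96

At the optimal vertex, 8x + 2y = 20 and x = 2.
Solving simultaneously gives x = 2, y = 2.

x = 2, y = 2, maximum P = 96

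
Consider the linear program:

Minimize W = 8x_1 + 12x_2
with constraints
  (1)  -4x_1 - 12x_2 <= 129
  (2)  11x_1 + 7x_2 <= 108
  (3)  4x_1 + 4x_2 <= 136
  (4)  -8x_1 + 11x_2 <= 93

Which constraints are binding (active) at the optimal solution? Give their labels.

Feasible corners and W = 8x_1 + 12x_2:
  (2199/104, -1851/104) → W = -1155/26
  (-507/28, -33/7) → W = -1410/7
  (179/59, 629/59) → W = 8980/59

The minimum is at (-507/28, -33/7). Substituting into each constraint, equality holds for (1) and (4); the remaining constraints have slack.

(1) and (4)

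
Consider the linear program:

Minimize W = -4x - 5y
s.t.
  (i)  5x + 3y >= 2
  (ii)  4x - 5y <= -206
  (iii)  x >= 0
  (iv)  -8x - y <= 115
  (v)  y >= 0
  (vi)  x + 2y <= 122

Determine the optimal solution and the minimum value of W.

x = 198/13, y = 694/13, minimum W = -4262/13

At the optimal vertex, 4x - 5y = -206 and x + 2y = 122.
Solving simultaneously gives x = 198/13, y = 694/13.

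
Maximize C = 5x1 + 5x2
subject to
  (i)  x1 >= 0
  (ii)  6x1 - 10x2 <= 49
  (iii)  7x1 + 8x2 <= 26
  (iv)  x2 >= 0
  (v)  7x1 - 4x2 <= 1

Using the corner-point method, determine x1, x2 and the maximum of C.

Extreme points and C = 5x1 + 5x2:
  (0, 13/4) → C = 65/4
  (0, 0) → C = 0
  (4/3, 25/12) → C = 205/12
  (1/7, 0) → C = 5/7

x1 = 4/3, x2 = 25/12, maximum C = 205/12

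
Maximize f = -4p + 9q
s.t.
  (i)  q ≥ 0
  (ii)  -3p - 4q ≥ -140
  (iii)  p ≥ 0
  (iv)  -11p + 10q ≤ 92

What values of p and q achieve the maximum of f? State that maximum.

p = 516/37, q = 908/37, maximum f = 6108/37

Corner points and f = -4p + 9q:
  (140/3, 0) → f = -560/3
  (0, 0) → f = 0
  (516/37, 908/37) → f = 6108/37
  (0, 46/5) → f = 414/5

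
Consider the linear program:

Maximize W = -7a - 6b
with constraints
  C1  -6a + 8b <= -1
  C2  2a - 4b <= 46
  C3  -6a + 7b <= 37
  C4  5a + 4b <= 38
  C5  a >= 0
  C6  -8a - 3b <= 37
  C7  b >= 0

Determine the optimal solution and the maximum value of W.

Vertices and W = -7a - 6b:
  (77/16, 223/64) → W = -1747/32
  (1/6, 0) → W = -7/6
  (38/5, 0) → W = -266/5

a = 1/6, b = 0, maximum W = -7/6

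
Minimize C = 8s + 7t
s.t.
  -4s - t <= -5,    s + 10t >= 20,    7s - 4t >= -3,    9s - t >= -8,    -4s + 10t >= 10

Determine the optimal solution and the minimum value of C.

s = 10/13, t = 25/13, minimum C = 255/13

Feasible corners and C = 8s + 7t:
  (10/13, 25/13) → C = 255/13
  (17/23, 47/23) → C = 465/23
  (2, 9/5) → C = 143/5
The feasible region is unbounded (it extends along (5, 2), (4, 7)), but C strictly increases along every unbounded feasible direction, so there is no improving ray and the minimum is attained at a vertex.

At the optimal vertex, -4s - t = -5 and s + 10t = 20.
Solving simultaneously gives s = 10/13, t = 25/13.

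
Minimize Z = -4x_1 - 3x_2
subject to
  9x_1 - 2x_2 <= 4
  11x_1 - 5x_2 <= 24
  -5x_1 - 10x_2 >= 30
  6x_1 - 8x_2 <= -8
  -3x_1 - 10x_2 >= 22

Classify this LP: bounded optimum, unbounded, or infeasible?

Extreme points and Z = -4x_1 - 3x_2:
  (-16/5, -7/5) → Z = 17
  (-4, -1) → Z = 19
The feasible region has finitely many vertices and no improving ray; the minimum is 17 at (-16/5, -7/5).

bounded optimum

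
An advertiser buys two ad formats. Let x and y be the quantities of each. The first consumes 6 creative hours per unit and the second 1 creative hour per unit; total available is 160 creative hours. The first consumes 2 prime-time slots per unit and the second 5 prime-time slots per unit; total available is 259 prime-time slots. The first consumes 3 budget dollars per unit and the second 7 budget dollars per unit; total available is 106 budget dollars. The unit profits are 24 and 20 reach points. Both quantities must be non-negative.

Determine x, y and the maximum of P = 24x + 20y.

Vertices and P = 24x + 20y:
  (0, 0) → P = 0
  (0, 106/7) → P = 2120/7
  (80/3, 0) → P = 640
  (26, 4) → P = 704

x = 26, y = 4, maximum P = 704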